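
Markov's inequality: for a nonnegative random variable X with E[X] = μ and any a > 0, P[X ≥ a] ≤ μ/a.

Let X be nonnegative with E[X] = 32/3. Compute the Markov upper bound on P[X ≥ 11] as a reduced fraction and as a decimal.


μ = E[X] = 32/3, a = 11.
Markov: P[X ≥ 11] ≤ μ/a = (32/3)/11 = 32/33.
Numerically: ≈ 0.969697.
(Since a = 11 > μ = 10.666667, the bound 32/33 is < 1 and informative.)

P[X ≥ 11] ≤ 32/33 ≈ 0.969697.


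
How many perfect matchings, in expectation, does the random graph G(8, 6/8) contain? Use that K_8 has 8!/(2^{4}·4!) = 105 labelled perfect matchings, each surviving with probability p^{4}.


K_8 has 8!/(2^{4}·4!) = 105 labelled perfect matchings.
For each such perfect matching H, let X_H = 1 if all 4 edges of H are present in G. Then P[X_H = 1] = p^{4} = (3/4)^{4} = 81/256.
By linearity: E[X] = Σ_H E[X_H] = 105 · p^{4} = 105 · 81/256 = 8505/256.
Numerically: E[X] ≈ 33.2.

E[X] = 105 · (3/4)^{4} = 8505/256 ≈ 33.2.


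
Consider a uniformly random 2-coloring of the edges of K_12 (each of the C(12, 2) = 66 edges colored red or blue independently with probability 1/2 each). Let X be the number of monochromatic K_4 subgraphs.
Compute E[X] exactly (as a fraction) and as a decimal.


Let X = Σ_S X_S over the C(12, 4) = 495 subsets S of size 4, where X_S = 1 if the K_4 on S is monochromatic.
For a fixed S, the K_4 on S has C(4, 2) = 6 edges. P[all 6 edges red] = (1/2)^6, and likewise for blue, so P[monochromatic] = 2·(1/2)^6 = 2^{1 − 6} = 1/32.
Summing: E[X] = C(12, 4) · 2^{1 − 6} = 495 · 1/32 = 495/32.
Numerically: E[X] ≈ 15.46875.

E[X] = C(12,4)·2^(1−C(4,2)) = 495/32 ≈ 15.46875.


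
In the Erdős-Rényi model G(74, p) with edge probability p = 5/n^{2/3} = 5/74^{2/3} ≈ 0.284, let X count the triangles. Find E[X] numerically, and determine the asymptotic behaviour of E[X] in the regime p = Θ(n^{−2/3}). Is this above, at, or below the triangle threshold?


Number of potential triangles: C(74, 3) = 64824.
Each occurs with probability p³ ≈ (0.284)³ ≈ 2.28269e-02.
By linearity: E[X] = C(74, 3)·p³ ≈ 64824 · 2.28269e-02 ≈ 1479.730.
Since α = 2/3 < 1, p = c/n^{2/3} ≫ 1/n is above the triangle threshold p ~ 1/n. Asymptotically E[X] ~ (c³/6)·n^{3(1−α)} = (5³/6)·n^{1} → ∞; triangles are abundant w.h.p.

E[X] ≈ 1479.730; in regime p = Θ(1/n^{2/3}) E[X] diverges (above the triangle threshold p ~ 1/n).


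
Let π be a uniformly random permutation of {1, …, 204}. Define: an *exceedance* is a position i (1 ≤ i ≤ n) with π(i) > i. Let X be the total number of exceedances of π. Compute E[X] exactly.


Write X = Σ_{i=1}^{204} X_i, where X_i = 1_{π(i) > i}.
For each fixed i, π(i) is uniform over {1, …, 204} (marginal of a uniform permutation), so P[π(i) > i] = (n − i)/n. Summing: Σ_{i=1}^{204} (n − i)/n = (0 + 1 + … + 203)/204 = 204(204 − 1)/(2·204) = (204 − 1)/2.
Hence E[X] = Σ_{i=1}^{204} (204 − i)/204 = 203/2 ≈ 101.50000.

E[X] = 203/2 = 101.50000.


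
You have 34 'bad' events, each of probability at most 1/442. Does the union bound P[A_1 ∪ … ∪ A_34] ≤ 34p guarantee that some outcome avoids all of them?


Union bound: P[∪_{i=1}^{34} A_i] ≤ Σ_i P[A_i] ≤ 34·p = 34·(1/442) = 1/13.
Numerically: 1/13 ≈ 0.0769.
Is 1/13 < 1? YES.
Since P[∪ A_i] ≤ 1/13 < 1, the complement has P[∩ A_i^c] ≥ 1 − 1/13 = 12/13 > 0, so some outcome avoids every A_i.

34·p = 1/13 ≈ 0.0769; existence CERTIFIED by the union bound.


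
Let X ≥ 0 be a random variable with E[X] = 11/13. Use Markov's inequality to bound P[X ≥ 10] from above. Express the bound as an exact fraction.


μ = E[X] = 11/13, a = 10.
Markov: P[X ≥ 10] ≤ μ/a = (11/13)/10 = 11/130.
Numerically: ≈ 0.085.
(Since a = 10 > μ = 0.846, the bound 11/130 is < 1 and informative.)

P[X ≥ 10] ≤ 11/130 ≈ 0.085.


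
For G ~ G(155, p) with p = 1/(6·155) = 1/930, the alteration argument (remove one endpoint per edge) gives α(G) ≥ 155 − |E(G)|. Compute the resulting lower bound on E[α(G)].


E[|E(G)|] = C(155, 2)·p = 11935 · (1/930) = 77/6.
E[α(G)] ≥ n − E[|E(G)|] = 155 − 77/6 = 853/6.
Numerically: ≈ 142.167.
(This is only a lower bound; the true E[α(G)] may be larger.)

E[α(G)] ≥ 853/6 ≈ 142.167.


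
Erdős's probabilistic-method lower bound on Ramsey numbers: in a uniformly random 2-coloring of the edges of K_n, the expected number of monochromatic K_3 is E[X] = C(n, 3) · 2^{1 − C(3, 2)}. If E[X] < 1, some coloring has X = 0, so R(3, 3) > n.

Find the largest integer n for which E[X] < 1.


We need C(n, 3) · 2^{1 − 3} < 1, i.e. C(n, 3) < 2^{3 − 1} = 4.
Check values of n near the boundary:
  n = 3: C(3, 3) = 1; 1 < 4? YES
  n = 4: C(4, 3) = 4; 4 < 4? NO
  n = 5: C(5, 3) = 10; 10 < 4? NO
  n = 6: C(6, 3) = 20; 20 < 4? NO
The largest n with C(n, 3) < 4 is n = 3 (where E[X] = 1/4 ≈ 0.25000). Hence R(3, 3) > 3, i.e. R(3, 3) ≥ 4.

Largest n = 3; hence R(3, 3) > 3.


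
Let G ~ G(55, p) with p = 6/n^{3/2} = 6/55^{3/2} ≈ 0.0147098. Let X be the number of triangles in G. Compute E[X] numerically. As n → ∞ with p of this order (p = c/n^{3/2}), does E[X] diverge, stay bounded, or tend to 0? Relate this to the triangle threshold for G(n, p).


Number of potential triangles: C(55, 3) = 26235.
Each occurs with probability p³ ≈ (0.0147098)³ ≈ 3.18289014e-06.
By linearity: E[X] = C(55, 3)·p³ ≈ 26235 · 3.18289014e-06 ≈ 0.083503.
Since α = 3/2 > 1, p = c/n^{3/2} = o(1/n) is below the triangle threshold p ~ 1/n. Asymptotically E[X] ~ (c³/6)·n^{3(1−α)} = (6³/6)·n^{-1.5} → 0, so by Markov's inequality G has no triangles w.h.p.

E[X] ≈ 0.083503; in regime p = Θ(1/n^{3/2}) E[X] tends to 0 (below the triangle threshold p ~ 1/n).


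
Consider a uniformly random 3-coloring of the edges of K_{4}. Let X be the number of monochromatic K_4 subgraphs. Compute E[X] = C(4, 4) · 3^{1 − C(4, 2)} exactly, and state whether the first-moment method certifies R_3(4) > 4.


E[X] = C(4, 4) · 3^{1 − 6} = 1 · 3^{−5} = 1/243.
As a reduced fraction: E[X] = 1/243 ≈ 0.00412.
Is E[X] < 1? YES.
Since E[X] < 1, there exists a 3-coloring of K_{4} with no monochromatic K_4; hence R_3(4) > 4.

E[X] = 1/243 ≈ 0.00412; E[X] < 1, so R_3(4) > 4.


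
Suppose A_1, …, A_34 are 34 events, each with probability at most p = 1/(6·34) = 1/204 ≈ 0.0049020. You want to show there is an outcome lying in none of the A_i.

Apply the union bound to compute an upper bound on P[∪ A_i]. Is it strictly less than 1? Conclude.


Union bound: P[∪_{i=1}^{34} A_i] ≤ Σ_i P[A_i] ≤ 34·p = 34·(1/204) = 1/6.
Numerically: 1/6 ≈ 0.1666667.
Is 1/6 < 1? YES.
Since P[∪ A_i] ≤ 1/6 < 1, the complement has P[∩ A_i^c] ≥ 1 − 1/6 = 5/6 > 0, so some outcome avoids every A_i.

34·p = 1/6 ≈ 0.1666667; existence CERTIFIED by the union bound.


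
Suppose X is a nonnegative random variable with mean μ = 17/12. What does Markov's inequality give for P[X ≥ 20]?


μ = E[X] = 17/12, a = 20.
Markov: P[X ≥ 20] ≤ μ/a = (17/12)/20 = 17/240.
Numerically: ≈ 0.0708.
(Since a = 20 > μ = 1.4167, the bound 17/240 is < 1 and informative.)

P[X ≥ 20] ≤ 17/240 ≈ 0.0708.


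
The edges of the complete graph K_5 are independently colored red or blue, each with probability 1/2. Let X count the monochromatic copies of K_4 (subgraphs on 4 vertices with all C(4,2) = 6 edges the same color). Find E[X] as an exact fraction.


Let X = Σ_S X_S over the C(5, 4) = 5 subsets S of size 4, where X_S = 1 if the K_4 on S is monochromatic.
For a fixed S, the K_4 on S has C(4, 2) = 6 edges. P[all 6 edges red] = (1/2)^6, and likewise for blue, so P[monochromatic] = 2·(1/2)^6 = 2^{1 − 6} = 1/32.
By linearity: E[X] = C(5, 4) · 2^{1 − 6} = 5 · 1/32 = 5/32.
Numerically: E[X] ≈ 0.156250.

E[X] = C(5,4)·2^(1−C(4,2)) = 5/32 ≈ 0.156250.


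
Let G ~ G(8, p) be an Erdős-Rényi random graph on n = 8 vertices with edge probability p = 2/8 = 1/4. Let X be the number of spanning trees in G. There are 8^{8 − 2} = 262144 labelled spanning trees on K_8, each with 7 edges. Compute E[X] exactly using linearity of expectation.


K_8 has 8^{8 − 2} = 262144 labelled spanning trees.
For each such spanning tree H, let X_H = 1 if all 7 edges of H are present in G. Then P[X_H = 1] = p^{7} = (1/4)^{7} = 1/16384.
Summing the indicators: E[X] = Σ_H E[X_H] = 262144 · p^{7} = 262144 · 1/16384 = 16.
Numerically: E[X] ≈ 16.

E[X] = 262144 · (1/4)^{7} = 16 ≈ 16.


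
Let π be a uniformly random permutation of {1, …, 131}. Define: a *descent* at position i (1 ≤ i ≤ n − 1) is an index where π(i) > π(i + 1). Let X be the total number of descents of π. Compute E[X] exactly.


Write X = Σ X_I over i = 1, …, 130, with X_I the indicator of one descent.
There are 130 indicators.
For each fixed i, the pair (π(i), π(i+1)) is a uniformly random ordered pair of distinct values from {1, …, 131}; by symmetry P[π(i) > π(i+1)] = 1/2.
By linearity: E[X] = 130 · (1/2) = (131 − 1) · (1/2) = 65 ≈ 65.000000.

E[X] = 65 = 65.000000.


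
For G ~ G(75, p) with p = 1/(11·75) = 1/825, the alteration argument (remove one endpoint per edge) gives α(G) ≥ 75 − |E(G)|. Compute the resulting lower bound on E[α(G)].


E[|E(G)|] = C(75, 2)·p = 2775 · (1/825) = 37/11.
E[α(G)] ≥ n − E[|E(G)|] = 75 − 37/11 = 788/11.
Numerically: ≈ 71.636.
(This is only a lower bound; the true E[α(G)] may be larger.)

E[α(G)] ≥ 788/11 ≈ 71.636.


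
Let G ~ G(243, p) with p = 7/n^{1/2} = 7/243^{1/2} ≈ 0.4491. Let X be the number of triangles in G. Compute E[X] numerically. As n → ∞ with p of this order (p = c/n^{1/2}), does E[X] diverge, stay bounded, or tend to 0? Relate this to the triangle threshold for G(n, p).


Number of potential triangles: C(243, 3) = 2362041.
Each occurs with probability p³ ≈ (0.4491)³ ≈ 9.054922e-02.
By linearity: E[X] = C(243, 3)·p³ ≈ 2362041 · 9.054922e-02 ≈ 213880.9682.
Since α = 1/2 < 1, p = c/n^{1/2} ≫ 1/n is above the triangle threshold p ~ 1/n. Asymptotically E[X] ~ (c³/6)·n^{3(1−α)} = (7³/6)·n^{1.5} → ∞; triangles are abundant w.h.p.

E[X] ≈ 213880.9682; in regime p = Θ(1/n^{1/2}) E[X] diverges (above the triangle threshold p ~ 1/n).


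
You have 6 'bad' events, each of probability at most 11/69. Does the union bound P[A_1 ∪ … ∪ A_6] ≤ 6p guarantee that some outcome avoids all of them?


Union bound: P[∪_{i=1}^{6} A_i] ≤ Σ_i P[A_i] ≤ 6·p = 6·(11/69) = 22/23.
Numerically: 22/23 ≈ 0.9565.
Is 22/23 < 1? YES.
Since P[∪ A_i] ≤ 22/23 < 1, the complement has P[∩ A_i^c] ≥ 1 − 22/23 = 1/23 > 0, so some outcome avoids every A_i.

6·p = 22/23 ≈ 0.9565; existence CERTIFIED by the union bound.


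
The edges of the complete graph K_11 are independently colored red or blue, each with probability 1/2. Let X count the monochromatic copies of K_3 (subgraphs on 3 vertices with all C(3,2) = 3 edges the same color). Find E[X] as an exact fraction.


Let X = Σ_S X_S over the C(11, 3) = 165 subsets S of size 3, where X_S = 1 if the K_3 on S is monochromatic.
For a fixed S, the K_3 on S has C(3, 2) = 3 edges. P[all 3 edges red] = (1/2)^3, and likewise for blue, so P[monochromatic] = 2·(1/2)^3 = 2^{1 − 3} = 1/4.
By linearity of expectation: E[X] = C(11, 3) · 2^{1 − 3} = 165 · 1/4 = 165/4.
Numerically: E[X] ≈ 41.25000.

E[X] = C(11,3)·2^(1−C(3,2)) = 165/4 ≈ 41.25000.


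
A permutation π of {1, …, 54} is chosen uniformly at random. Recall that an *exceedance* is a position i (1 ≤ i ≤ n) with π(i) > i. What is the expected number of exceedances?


Write X = Σ_{i=1}^{54} X_i, where X_i = 1_{π(i) > i}.
For each fixed i, π(i) is uniform over {1, …, 54} (marginal of a uniform permutation), so P[π(i) > i] = (n − i)/n. Summing: Σ_{i=1}^{54} (n − i)/n = (0 + 1 + … + 53)/54 = 54(54 − 1)/(2·54) = (54 − 1)/2.
Hence E[X] = Σ_{i=1}^{54} (54 − i)/54 = 53/2 ≈ 26.5000.

E[X] = 53/2 = 26.5000.


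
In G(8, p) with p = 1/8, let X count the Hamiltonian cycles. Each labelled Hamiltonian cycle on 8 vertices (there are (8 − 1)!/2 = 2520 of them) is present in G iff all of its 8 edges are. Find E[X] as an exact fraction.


K_8 has (8 − 1)!/2 = 2520 labelled Hamiltonian cycles.
For each such Hamiltonian cycle H, let X_H = 1 if all 8 edges of H are present in G. Then P[X_H = 1] = p^{8} = (1/8)^{8} = 1/16777216.
Summing the indicators: E[X] = Σ_H E[X_H] = 2520 · p^{8} = 2520 · 1/16777216 = 315/2097152.
Numerically: E[X] ≈ 0.0001502.

E[X] = 2520 · (1/8)^{8} = 315/2097152 ≈ 0.0001502.


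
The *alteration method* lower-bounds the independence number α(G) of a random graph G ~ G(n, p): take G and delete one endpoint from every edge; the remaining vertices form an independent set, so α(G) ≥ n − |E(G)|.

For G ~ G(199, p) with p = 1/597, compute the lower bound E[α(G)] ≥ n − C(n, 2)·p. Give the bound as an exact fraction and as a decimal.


E[|E(G)|] = C(199, 2)·p = 19701 · (1/597) = 33.
E[α(G)] ≥ n − E[|E(G)|] = 199 − 33 = 166.
Numerically: ≈ 166.000.
(This is only a lower bound; the true E[α(G)] may be larger.)

E[α(G)] ≥ 166 ≈ 166.000.


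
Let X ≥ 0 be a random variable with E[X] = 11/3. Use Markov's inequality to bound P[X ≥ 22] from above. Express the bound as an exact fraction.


μ = E[X] = 11/3, a = 22.
Markov: P[X ≥ 22] ≤ μ/a = (11/3)/22 = 1/6.
Numerically: ≈ 0.166667.
(Since a = 22 > μ = 3.666667, the bound 1/6 is < 1 and informative.)

P[X ≥ 22] ≤ 1/6 ≈ 0.166667.


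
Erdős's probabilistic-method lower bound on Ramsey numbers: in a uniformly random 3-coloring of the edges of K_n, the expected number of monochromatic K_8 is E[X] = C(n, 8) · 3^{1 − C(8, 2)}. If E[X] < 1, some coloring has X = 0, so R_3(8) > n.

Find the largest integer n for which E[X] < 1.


We need C(n, 8) · 3^{1 − 28} < 1, i.e. C(n, 8) < 3^{28 − 1} = 7625597484987.
Check values of n near the boundary:
  n = 155: C(155, 8) = 6876747915675; 6876747915675 < 7625597484987? YES
  n = 156: C(156, 8) = 7248464019225; 7248464019225 < 7625597484987? YES
  n = 157: C(157, 8) = 7637643295425; 7637643295425 < 7625597484987? NO
  n = 158: C(158, 8) = 8044984271181; 8044984271181 < 7625597484987? NO
  n = 159: C(159, 8) = 8471208603429; 8471208603429 < 7625597484987? NO
The largest n with C(n, 8) < 7625597484987 is n = 156 (where E[X] = 805384891025/847288609443 ≈ 0.950544). Hence R_3(8) > 156, i.e. R_3(8) ≥ 157.

Largest n = 156; hence R_3(8) > 156.


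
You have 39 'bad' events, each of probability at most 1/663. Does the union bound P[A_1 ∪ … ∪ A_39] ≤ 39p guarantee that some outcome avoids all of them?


Union bound: P[∪_{i=1}^{39} A_i] ≤ Σ_i P[A_i] ≤ 39·p = 39·(1/663) = 1/17.
Numerically: 1/17 ≈ 0.05882.
Is 1/17 < 1? YES.
Since P[∪ A_i] ≤ 1/17 < 1, the complement has P[∩ A_i^c] ≥ 1 − 1/17 = 16/17 > 0, so some outcome avoids every A_i.

39·p = 1/17 ≈ 0.05882; existence CERTIFIED by the union bound.


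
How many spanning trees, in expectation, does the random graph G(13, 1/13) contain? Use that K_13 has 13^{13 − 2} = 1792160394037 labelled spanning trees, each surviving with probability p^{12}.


K_13 has 13^{13 − 2} = 1792160394037 labelled spanning trees.
For each such spanning tree H, let X_H = 1 if all 12 edges of H are present in G. Then P[X_H = 1] = p^{12} = (1/13)^{12} = 1/23298085122481.
By linearity of expectation: E[X] = Σ_H E[X_H] = 1792160394037 · p^{12} = 1792160394037 · 1/23298085122481 = 1/13.
Numerically: E[X] ≈ 0.07692.

E[X] = 1792160394037 · (1/13)^{12} = 1/13 ≈ 0.07692.


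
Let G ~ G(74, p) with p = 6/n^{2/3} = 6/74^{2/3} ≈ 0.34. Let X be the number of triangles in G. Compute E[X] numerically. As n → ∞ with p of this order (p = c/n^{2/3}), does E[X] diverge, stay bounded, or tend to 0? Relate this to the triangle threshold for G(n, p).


Number of potential triangles: C(74, 3) = 64824.
Each occurs with probability p³ ≈ (0.34)³ ≈ 3.94449e-02.
By linearity: E[X] = C(74, 3)·p³ ≈ 64824 · 3.94449e-02 ≈ 2556.973.
Since α = 2/3 < 1, p = c/n^{2/3} ≫ 1/n is above the triangle threshold p ~ 1/n. Asymptotically E[X] ~ (c³/6)·n^{3(1−α)} = (6³/6)·n^{1} → ∞; triangles are abundant w.h.p.

E[X] ≈ 2556.973; in regime p = Θ(1/n^{2/3}) E[X] diverges (above the triangle threshold p ~ 1/n).


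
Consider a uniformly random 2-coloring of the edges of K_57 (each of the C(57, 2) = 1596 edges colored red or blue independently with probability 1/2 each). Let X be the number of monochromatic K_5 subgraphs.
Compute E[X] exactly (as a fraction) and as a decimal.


Let X = Σ_S X_S over the C(57, 5) = 4187106 subsets S of size 5, where X_S = 1 if the K_5 on S is monochromatic.
For a fixed S, the K_5 on S has C(5, 2) = 10 edges. P[all 10 edges red] = (1/2)^10, and likewise for blue, so P[monochromatic] = 2·(1/2)^10 = 2^{1 − 10} = 1/512.
By linearity of expectation: E[X] = C(57, 5) · 2^{1 − 10} = 4187106 · 1/512 = 2093553/256.
Numerically: E[X] ≈ 8177.94141.

E[X] = C(57,5)·2^(1−C(5,2)) = 2093553/256 ≈ 8177.94141.


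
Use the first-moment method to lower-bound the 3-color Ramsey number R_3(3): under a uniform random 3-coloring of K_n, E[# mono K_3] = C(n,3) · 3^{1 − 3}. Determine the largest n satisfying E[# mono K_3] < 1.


We need C(n, 3) · 3^{1 − 3} < 1, i.e. C(n, 3) < 3^{3 − 1} = 9.
Check values of n near the boundary:
  n = 3: C(3, 3) = 1; 1 < 9? YES
  n = 4: C(4, 3) = 4; 4 < 9? YES
  n = 5: C(5, 3) = 10; 10 < 9? NO
  n = 6: C(6, 3) = 20; 20 < 9? NO
  n = 7: C(7, 3) = 35; 35 < 9? NO
The largest n with C(n, 3) < 9 is n = 4 (where E[X] = 4/9 ≈ 0.444444). Hence R_3(3) > 4, i.e. R_3(3) ≥ 5.

Largest n = 4; hence R_3(3) > 4.


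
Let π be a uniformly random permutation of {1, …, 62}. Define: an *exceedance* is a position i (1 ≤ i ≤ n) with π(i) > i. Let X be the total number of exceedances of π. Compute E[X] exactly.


Write X = Σ_{i=1}^{62} X_i, where X_i = 1_{π(i) > i}.
For each fixed i, π(i) is uniform over {1, …, 62} (marginal of a uniform permutation), so P[π(i) > i] = (n − i)/n. Summing: Σ_{i=1}^{62} (n − i)/n = (0 + 1 + … + 61)/62 = 62(62 − 1)/(2·62) = (62 − 1)/2.
Hence E[X] = Σ_{i=1}^{62} (62 − i)/62 = 61/2 ≈ 30.50000.

E[X] = 61/2 = 30.50000.


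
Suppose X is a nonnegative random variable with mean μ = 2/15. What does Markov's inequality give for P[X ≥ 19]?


μ = E[X] = 2/15, a = 19.
Markov: P[X ≥ 19] ≤ μ/a = (2/15)/19 = 2/285.
Numerically: ≈ 0.00702.
(Since a = 19 > μ = 0.13333, the bound 2/285 is < 1 and informative.)

P[X ≥ 19] ≤ 2/285 ≈ 0.00702.


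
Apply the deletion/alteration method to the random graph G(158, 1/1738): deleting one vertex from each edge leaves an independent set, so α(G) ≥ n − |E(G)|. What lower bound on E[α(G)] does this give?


E[|E(G)|] = C(158, 2)·p = 12403 · (1/1738) = 157/22.
E[α(G)] ≥ n − E[|E(G)|] = 158 − 157/22 = 3319/22.
Numerically: ≈ 150.863636.
(This is only a lower bound; the true E[α(G)] may be larger.)

E[α(G)] ≥ 3319/22 ≈ 150.863636.


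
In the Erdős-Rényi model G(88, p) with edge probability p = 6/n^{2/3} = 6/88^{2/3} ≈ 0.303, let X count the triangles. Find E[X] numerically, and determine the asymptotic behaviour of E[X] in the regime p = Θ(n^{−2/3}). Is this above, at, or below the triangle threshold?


Number of potential triangles: C(88, 3) = 109736.
Each occurs with probability p³ ≈ (0.303)³ ≈ 2.78926e-02.
By linearity: E[X] = C(88, 3)·p³ ≈ 109736 · 2.78926e-02 ≈ 3060.818.
Since α = 2/3 < 1, p = c/n^{2/3} ≫ 1/n is above the triangle threshold p ~ 1/n. Asymptotically E[X] ~ (c³/6)·n^{3(1−α)} = (6³/6)·n^{1} → ∞; triangles are abundant w.h.p.

E[X] ≈ 3060.818; in regime p = Θ(1/n^{2/3}) E[X] diverges (above the triangle threshold p ~ 1/n).


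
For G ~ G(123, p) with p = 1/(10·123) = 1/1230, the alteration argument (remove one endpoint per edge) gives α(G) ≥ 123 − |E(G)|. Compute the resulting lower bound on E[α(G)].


E[|E(G)|] = C(123, 2)·p = 7503 · (1/1230) = 61/10.
E[α(G)] ≥ n − E[|E(G)|] = 123 − 61/10 = 1169/10.
Numerically: ≈ 116.900.
(This is only a lower bound; the true E[α(G)] may be larger.)

E[α(G)] ≥ 1169/10 ≈ 116.900.


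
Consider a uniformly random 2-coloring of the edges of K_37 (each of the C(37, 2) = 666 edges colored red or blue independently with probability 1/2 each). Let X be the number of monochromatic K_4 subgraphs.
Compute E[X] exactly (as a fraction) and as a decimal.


Let X = Σ_S X_S over the C(37, 4) = 66045 subsets S of size 4, where X_S = 1 if the K_4 on S is monochromatic.
For a fixed S, the K_4 on S has C(4, 2) = 6 edges. P[all 6 edges red] = (1/2)^6, and likewise for blue, so P[monochromatic] = 2·(1/2)^6 = 2^{1 − 6} = 1/32.
By linearity: E[X] = C(37, 4) · 2^{1 − 6} = 66045 · 1/32 = 66045/32.
Numerically: E[X] ≈ 2063.9062.

E[X] = C(37,4)·2^(1−C(4,2)) = 66045/32 ≈ 2063.9062.


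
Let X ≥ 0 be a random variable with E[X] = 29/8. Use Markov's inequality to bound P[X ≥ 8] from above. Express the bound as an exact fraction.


μ = E[X] = 29/8, a = 8.
Markov: P[X ≥ 8] ≤ μ/a = (29/8)/8 = 29/64.
Numerically: ≈ 0.4531.
(Since a = 8 > μ = 3.6250, the bound 29/64 is < 1 and informative.)

P[X ≥ 8] ≤ 29/64 ≈ 0.4531.


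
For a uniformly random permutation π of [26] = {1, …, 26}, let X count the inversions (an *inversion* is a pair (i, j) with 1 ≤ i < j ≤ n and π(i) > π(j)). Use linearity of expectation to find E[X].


Write X = Σ X_I over the C(26, 2) = 325 pairs i < j, with X_I the indicator of one inversion.
There are 325 indicators.
For each fixed pair i < j, the values π(i) and π(j) are two distinct elements of {1, …, 26} in uniformly random order; by symmetry P[π(i) > π(j)] = 1/2.
By linearity: E[X] = 325 · (1/2) = C(26, 2) · (1/2) = 325/2 = 325/2 ≈ 162.50000.

E[X] = 325/2 = 162.50000.


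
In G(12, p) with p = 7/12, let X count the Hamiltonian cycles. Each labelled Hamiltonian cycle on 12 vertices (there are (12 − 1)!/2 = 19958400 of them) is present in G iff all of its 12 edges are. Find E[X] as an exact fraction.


K_12 has (12 − 1)!/2 = 19958400 labelled Hamiltonian cycles.
For each such Hamiltonian cycle H, let X_H = 1 if all 12 edges of H are present in G. Then P[X_H = 1] = p^{12} = (7/12)^{12} = 13841287201/8916100448256.
By linearity: E[X] = Σ_H E[X_H] = 19958400 · p^{12} = 19958400 · 13841287201/8916100448256 = 26644477861925/859963392.
Numerically: E[X] ≈ 3.098e+04.

E[X] = 19958400 · (7/12)^{12} = 26644477861925/859963392 ≈ 3.098e+04.


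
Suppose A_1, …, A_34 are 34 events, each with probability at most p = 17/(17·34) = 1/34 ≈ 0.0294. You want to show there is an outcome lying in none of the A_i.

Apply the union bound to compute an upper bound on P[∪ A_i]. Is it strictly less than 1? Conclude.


Union bound: P[∪_{i=1}^{34} A_i] ≤ Σ_i P[A_i] ≤ 34·p = 34·(1/34) = 1.
Numerically: 1 ≈ 1.0000.
Is 1 < 1? NO.
Since the bound 1 is ≥ 1, the union bound is uninformative here; it does NOT by itself certify existence.

34·p = 1 ≈ 1.0000; existence NOT certified by the union bound.


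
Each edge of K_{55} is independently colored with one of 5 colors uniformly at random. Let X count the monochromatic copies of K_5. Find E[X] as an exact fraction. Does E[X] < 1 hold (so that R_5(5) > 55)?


E[X] = C(55, 5) · 5^{1 − 10} = 3478761 · 5^{−9} = 3478761/1953125.
As a reduced fraction: E[X] = 3478761/1953125 ≈ 1.78113.
Is E[X] < 1? NO.
Since E[X] ≥ 1, the first-moment bound is inconclusive at n = 55; it does NOT by itself certify R_5(5) > 55.

E[X] = 3478761/1953125 ≈ 1.78113; E[X] ≥ 1; first-moment method inconclusive here.


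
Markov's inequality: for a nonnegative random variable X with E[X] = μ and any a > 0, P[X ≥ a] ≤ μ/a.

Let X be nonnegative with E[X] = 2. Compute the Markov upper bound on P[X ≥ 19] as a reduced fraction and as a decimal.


μ = E[X] = 2, a = 19.
Markov: P[X ≥ 19] ≤ μ/a = (2)/19 = 2/19.
Numerically: ≈ 0.105.
(Since a = 19 > μ = 2.000, the bound 2/19 is < 1 and informative.)

P[X ≥ 19] ≤ 2/19 ≈ 0.105.


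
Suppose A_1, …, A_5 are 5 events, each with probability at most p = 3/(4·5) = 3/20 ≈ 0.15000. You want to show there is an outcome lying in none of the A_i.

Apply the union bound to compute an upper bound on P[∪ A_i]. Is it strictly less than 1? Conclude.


Union bound: P[∪_{i=1}^{5} A_i] ≤ Σ_i P[A_i] ≤ 5·p = 5·(3/20) = 3/4.
Numerically: 3/4 ≈ 0.75000.
Is 3/4 < 1? YES.
Since P[∪ A_i] ≤ 3/4 < 1, the complement has P[∩ A_i^c] ≥ 1 − 3/4 = 1/4 > 0, so some outcome avoids every A_i.

5·p = 3/4 ≈ 0.75000; existence CERTIFIED by the union bound.


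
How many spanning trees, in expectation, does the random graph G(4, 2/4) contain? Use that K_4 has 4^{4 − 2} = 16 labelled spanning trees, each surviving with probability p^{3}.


K_4 has 4^{4 − 2} = 16 labelled spanning trees.
For each such spanning tree H, let X_H = 1 if all 3 edges of H are present in G. Then P[X_H = 1] = p^{3} = (1/2)^{3} = 1/8.
By linearity of expectation: E[X] = Σ_H E[X_H] = 16 · p^{3} = 16 · 1/8 = 2.
Numerically: E[X] ≈ 2.

E[X] = 16 · (1/2)^{3} = 2 ≈ 2.


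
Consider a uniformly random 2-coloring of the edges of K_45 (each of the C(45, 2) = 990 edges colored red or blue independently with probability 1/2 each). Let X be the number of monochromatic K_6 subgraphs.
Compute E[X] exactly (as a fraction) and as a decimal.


Let X = Σ_S X_S over the C(45, 6) = 8145060 subsets S of size 6, where X_S = 1 if the K_6 on S is monochromatic.
For a fixed S, the K_6 on S has C(6, 2) = 15 edges. P[all 15 edges red] = (1/2)^15, and likewise for blue, so P[monochromatic] = 2·(1/2)^15 = 2^{1 − 15} = 1/16384.
Summing: E[X] = C(45, 6) · 2^{1 − 15} = 8145060 · 1/16384 = 2036265/4096.
Numerically: E[X] ≈ 497.1350.

E[X] = C(45,6)·2^(1−C(6,2)) = 2036265/4096 ≈ 497.1350.


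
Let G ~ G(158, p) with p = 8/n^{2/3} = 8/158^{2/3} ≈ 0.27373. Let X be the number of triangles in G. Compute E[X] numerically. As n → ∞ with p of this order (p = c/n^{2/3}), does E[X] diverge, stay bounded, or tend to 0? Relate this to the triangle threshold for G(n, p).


Number of potential triangles: C(158, 3) = 644956.
Each occurs with probability p³ ≈ (0.27373)³ ≈ 2.0509534e-02.
By linearity: E[X] = C(158, 3)·p³ ≈ 644956 · 2.0509534e-02 ≈ 13227.74684.
Since α = 2/3 < 1, p = c/n^{2/3} ≫ 1/n is above the triangle threshold p ~ 1/n. Asymptotically E[X] ~ (c³/6)·n^{3(1−α)} = (8³/6)·n^{1} → ∞; triangles are abundant w.h.p.

E[X] ≈ 13227.74684; in regime p = Θ(1/n^{2/3}) E[X] diverges (above the triangle threshold p ~ 1/n).


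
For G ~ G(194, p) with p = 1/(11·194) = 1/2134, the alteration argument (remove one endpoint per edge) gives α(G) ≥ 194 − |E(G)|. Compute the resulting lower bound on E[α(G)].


E[|E(G)|] = C(194, 2)·p = 18721 · (1/2134) = 193/22.
E[α(G)] ≥ n − E[|E(G)|] = 194 − 193/22 = 4075/22.
Numerically: ≈ 185.227.
(This is only a lower bound; the true E[α(G)] may be larger.)

E[α(G)] ≥ 4075/22 ≈ 185.227.


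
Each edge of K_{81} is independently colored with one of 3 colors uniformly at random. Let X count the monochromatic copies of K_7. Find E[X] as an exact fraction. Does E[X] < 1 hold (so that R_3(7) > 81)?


E[X] = C(81, 7) · 3^{1 − 21} = 3477216600 · 3^{−20} = 3477216600/3486784401.
As a reduced fraction: E[X] = 42928600/43046721 ≈ 0.9973.
Is E[X] < 1? YES.
Since E[X] < 1, there exists a 3-coloring of K_{81} with no monochromatic K_7; hence R_3(7) > 81.

E[X] = 42928600/43046721 ≈ 0.9973; E[X] < 1, so R_3(7) > 81.


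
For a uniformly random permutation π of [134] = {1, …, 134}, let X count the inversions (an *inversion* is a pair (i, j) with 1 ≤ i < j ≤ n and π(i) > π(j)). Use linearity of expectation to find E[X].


Write X = Σ X_I over the C(134, 2) = 8911 pairs i < j, with X_I the indicator of one inversion.
There are 8911 indicators.
For each fixed pair i < j, the values π(i) and π(j) are two distinct elements of {1, …, 134} in uniformly random order; by symmetry P[π(i) > π(j)] = 1/2.
By linearity: E[X] = 8911 · (1/2) = C(134, 2) · (1/2) = 8911/2 = 8911/2 ≈ 4455.500000.

E[X] = 8911/2 = 4455.500000.


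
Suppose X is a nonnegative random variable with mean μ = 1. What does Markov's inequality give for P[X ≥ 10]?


μ = E[X] = 1, a = 10.
Markov: P[X ≥ 10] ≤ μ/a = (1)/10 = 1/10.
Numerically: ≈ 0.100000.
(Since a = 10 > μ = 1.000000, the bound 1/10 is < 1 and informative.)

P[X ≥ 10] ≤ 1/10 ≈ 0.100000.


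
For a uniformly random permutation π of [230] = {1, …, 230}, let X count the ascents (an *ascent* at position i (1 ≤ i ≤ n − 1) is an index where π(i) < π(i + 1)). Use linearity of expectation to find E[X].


Write X = Σ X_I over i = 1, …, 229, with X_I the indicator of one ascent.
There are 229 indicators.
For each fixed i, the pair (π(i), π(i+1)) is a uniformly random ordered pair of distinct values from {1, …, 230}; by symmetry P[π(i) < π(i+1)] = 1/2.
By linearity: E[X] = 229 · (1/2) = (230 − 1) · (1/2) = 229/2 ≈ 114.500000.

E[X] = 229/2 = 114.500000.


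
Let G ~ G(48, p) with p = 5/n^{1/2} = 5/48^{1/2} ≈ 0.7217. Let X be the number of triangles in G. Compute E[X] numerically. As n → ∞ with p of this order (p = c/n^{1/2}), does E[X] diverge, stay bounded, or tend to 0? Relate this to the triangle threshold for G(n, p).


Number of potential triangles: C(48, 3) = 17296.
Each occurs with probability p³ ≈ (0.7217)³ ≈ 3.758791e-01.
By linearity: E[X] = C(48, 3)·p³ ≈ 17296 · 3.758791e-01 ≈ 6501.2046.
Since α = 1/2 < 1, p = c/n^{1/2} ≫ 1/n is above the triangle threshold p ~ 1/n. Asymptotically E[X] ~ (c³/6)·n^{3(1−α)} = (5³/6)·n^{1.5} → ∞; triangles are abundant w.h.p.

E[X] ≈ 6501.2046; in regime p = Θ(1/n^{1/2}) E[X] diverges (above the triangle threshold p ~ 1/n).


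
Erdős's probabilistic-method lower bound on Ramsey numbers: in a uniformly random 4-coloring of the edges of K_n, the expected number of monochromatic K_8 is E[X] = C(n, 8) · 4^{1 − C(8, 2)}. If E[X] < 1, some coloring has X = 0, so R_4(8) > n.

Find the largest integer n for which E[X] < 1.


We need C(n, 8) · 4^{1 − 28} < 1, i.e. C(n, 8) < 4^{28 − 1} = 18014398509481984.
Check values of n near the boundary:
  n = 405: C(405, 8) = 16745853821188050; 16745853821188050 < 18014398509481984? YES
  n = 406: C(406, 8) = 17082453897995850; 17082453897995850 < 18014398509481984? YES
  n = 407: C(407, 8) = 17424959239309050; 17424959239309050 < 18014398509481984? YES
  n = 408: C(408, 8) = 17773458424095231; 17773458424095231 < 18014398509481984? YES
  n = 409: C(409, 8) = 18128041135797879; 18128041135797879 < 18014398509481984? NO
  n = 410: C(410, 8) = 18488798173326195; 18488798173326195 < 18014398509481984? NO
The largest n with C(n, 8) < 18014398509481984 is n = 408 (where E[X] = 17773458424095231/18014398509481984 ≈ 0.986625). Hence R_4(8) > 408, i.e. R_4(8) ≥ 409.

Largest n = 408; hence R_4(8) > 408.


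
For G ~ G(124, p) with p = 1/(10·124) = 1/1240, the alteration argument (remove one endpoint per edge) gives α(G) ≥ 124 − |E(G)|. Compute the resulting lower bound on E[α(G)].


E[|E(G)|] = C(124, 2)·p = 7626 · (1/1240) = 123/20.
E[α(G)] ≥ n − E[|E(G)|] = 124 − 123/20 = 2357/20.
Numerically: ≈ 117.850000.
(This is only a lower bound; the true E[α(G)] may be larger.)

E[α(G)] ≥ 2357/20 ≈ 117.850000.


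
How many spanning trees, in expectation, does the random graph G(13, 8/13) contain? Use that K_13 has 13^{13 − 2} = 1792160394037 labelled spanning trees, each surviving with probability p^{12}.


K_13 has 13^{13 − 2} = 1792160394037 labelled spanning trees.
For each such spanning tree H, let X_H = 1 if all 12 edges of H are present in G. Then P[X_H = 1] = p^{12} = (8/13)^{12} = 68719476736/23298085122481.
Summing the indicators: E[X] = Σ_H E[X_H] = 1792160394037 · p^{12} = 1792160394037 · 68719476736/23298085122481 = 68719476736/13.
Numerically: E[X] ≈ 5.286e+09.

E[X] = 1792160394037 · (8/13)^{12} = 68719476736/13 ≈ 5.286e+09.


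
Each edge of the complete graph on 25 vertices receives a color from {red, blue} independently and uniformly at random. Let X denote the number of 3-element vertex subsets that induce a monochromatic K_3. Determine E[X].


Let X = Σ_S X_S over the C(25, 3) = 2300 subsets S of size 3, where X_S = 1 if the K_3 on S is monochromatic.
For a fixed S, the K_3 on S has C(3, 2) = 3 edges. P[all 3 edges red] = (1/2)^3, and likewise for blue, so P[monochromatic] = 2·(1/2)^3 = 2^{1 − 3} = 1/4.
By linearity of expectation: E[X] = C(25, 3) · 2^{1 − 3} = 2300 · 1/4 = 575.
Numerically: E[X] ≈ 575.000.

E[X] = C(25,3)·2^(1−C(3,2)) = 575 ≈ 575.000.


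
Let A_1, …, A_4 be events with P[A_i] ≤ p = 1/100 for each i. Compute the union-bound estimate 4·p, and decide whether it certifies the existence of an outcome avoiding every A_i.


Union bound: P[∪_{i=1}^{4} A_i] ≤ Σ_i P[A_i] ≤ 4·p = 4·(1/100) = 1/25.
Numerically: 1/25 ≈ 0.040.
Is 1/25 < 1? YES.
Since P[∪ A_i] ≤ 1/25 < 1, the complement has P[∩ A_i^c] ≥ 1 − 1/25 = 24/25 > 0, so some outcome avoids every A_i.

4·p = 1/25 ≈ 0.040; existence CERTIFIED by the union bound.


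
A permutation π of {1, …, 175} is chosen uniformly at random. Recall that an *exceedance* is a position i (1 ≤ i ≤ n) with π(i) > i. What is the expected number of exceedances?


Write X = Σ_{i=1}^{175} X_i, where X_i = 1_{π(i) > i}.
For each fixed i, π(i) is uniform over {1, …, 175} (marginal of a uniform permutation), so P[π(i) > i] = (n − i)/n. Summing: Σ_{i=1}^{175} (n − i)/n = (0 + 1 + … + 174)/175 = 175(175 − 1)/(2·175) = (175 − 1)/2.
Hence E[X] = Σ_{i=1}^{175} (175 − i)/175 = 87 ≈ 87.000000.

E[X] = 87 = 87.000000.


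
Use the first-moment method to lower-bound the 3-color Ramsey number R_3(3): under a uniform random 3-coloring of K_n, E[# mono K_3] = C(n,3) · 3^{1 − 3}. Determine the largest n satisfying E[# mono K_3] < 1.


We need C(n, 3) · 3^{1 − 3} < 1, i.e. C(n, 3) < 3^{3 − 1} = 9.
Check values of n near the boundary:
  n = 3: C(3, 3) = 1; 1 < 9? YES
  n = 4: C(4, 3) = 4; 4 < 9? YES
  n = 5: C(5, 3) = 10; 10 < 9? NO
  n = 6: C(6, 3) = 20; 20 < 9? NO
The largest n with C(n, 3) < 9 is n = 4 (where E[X] = 4/9 ≈ 0.4444444). Hence R_3(3) > 4, i.e. R_3(3) ≥ 5.

Largest n = 4; hence R_3(3) > 4.


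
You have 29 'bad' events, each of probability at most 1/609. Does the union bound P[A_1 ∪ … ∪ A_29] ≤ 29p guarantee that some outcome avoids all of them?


Union bound: P[∪_{i=1}^{29} A_i] ≤ Σ_i P[A_i] ≤ 29·p = 29·(1/609) = 1/21.
Numerically: 1/21 ≈ 0.0476190.
Is 1/21 < 1? YES.
Since P[∪ A_i] ≤ 1/21 < 1, the complement has P[∩ A_i^c] ≥ 1 − 1/21 = 20/21 > 0, so some outcome avoids every A_i.

29·p = 1/21 ≈ 0.0476190; existence CERTIFIED by the union bound.


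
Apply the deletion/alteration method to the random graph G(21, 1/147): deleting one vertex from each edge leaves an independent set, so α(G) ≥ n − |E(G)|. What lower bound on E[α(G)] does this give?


E[|E(G)|] = C(21, 2)·p = 210 · (1/147) = 10/7.
E[α(G)] ≥ n − E[|E(G)|] = 21 − 10/7 = 137/7.
Numerically: ≈ 19.571.
(This is only a lower bound; the true E[α(G)] may be larger.)

E[α(G)] ≥ 137/7 ≈ 19.571.


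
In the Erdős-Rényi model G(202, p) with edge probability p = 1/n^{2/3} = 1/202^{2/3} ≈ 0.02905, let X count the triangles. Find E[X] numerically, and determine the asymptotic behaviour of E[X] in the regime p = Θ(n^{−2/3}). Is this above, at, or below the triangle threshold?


Number of potential triangles: C(202, 3) = 1353400.
Each occurs with probability p³ ≈ (0.02905)³ ≈ 2.450740e-05.
By linearity: E[X] = C(202, 3)·p³ ≈ 1353400 · 2.450740e-05 ≈ 33.1683.
Since α = 2/3 < 1, p = c/n^{2/3} ≫ 1/n is above the triangle threshold p ~ 1/n. Asymptotically E[X] ~ (c³/6)·n^{3(1−α)} = (1³/6)·n^{1} → ∞; triangles are abundant w.h.p.

E[X] ≈ 33.1683; in regime p = Θ(1/n^{2/3}) E[X] diverges (above the triangle threshold p ~ 1/n).


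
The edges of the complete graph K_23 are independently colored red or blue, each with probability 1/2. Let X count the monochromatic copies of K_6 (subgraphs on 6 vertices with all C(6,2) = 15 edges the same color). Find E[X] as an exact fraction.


Let X = Σ_S X_S over the C(23, 6) = 100947 subsets S of size 6, where X_S = 1 if the K_6 on S is monochromatic.
For a fixed S, the K_6 on S has C(6, 2) = 15 edges. P[all 15 edges red] = (1/2)^15, and likewise for blue, so P[monochromatic] = 2·(1/2)^15 = 2^{1 − 15} = 1/16384.
By linearity: E[X] = C(23, 6) · 2^{1 − 15} = 100947 · 1/16384 = 100947/16384.
Numerically: E[X] ≈ 6.161316.

E[X] = C(23,6)·2^(1−C(6,2)) = 100947/16384 ≈ 6.161316.


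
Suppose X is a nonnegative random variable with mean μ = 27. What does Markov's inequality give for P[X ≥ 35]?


μ = E[X] = 27, a = 35.
Markov: P[X ≥ 35] ≤ μ/a = (27)/35 = 27/35.
Numerically: ≈ 0.77143.
(Since a = 35 > μ = 27.00000, the bound 27/35 is < 1 and informative.)

P[X ≥ 35] ≤ 27/35 ≈ 0.77143.


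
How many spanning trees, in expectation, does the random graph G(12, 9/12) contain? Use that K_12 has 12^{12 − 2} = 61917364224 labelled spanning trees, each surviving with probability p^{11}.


K_12 has 12^{12 − 2} = 61917364224 labelled spanning trees.
For each such spanning tree H, let X_H = 1 if all 11 edges of H are present in G. Then P[X_H = 1] = p^{11} = (3/4)^{11} = 177147/4194304.
Summing the indicators: E[X] = Σ_H E[X_H] = 61917364224 · p^{11} = 61917364224 · 177147/4194304 = 10460353203/4.
Numerically: E[X] ≈ 2.615e+09.

E[X] = 61917364224 · (3/4)^{11} = 10460353203/4 ≈ 2.615e+09.


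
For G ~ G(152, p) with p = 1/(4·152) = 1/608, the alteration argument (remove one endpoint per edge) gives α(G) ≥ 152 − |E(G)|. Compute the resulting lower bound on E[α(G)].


E[|E(G)|] = C(152, 2)·p = 11476 · (1/608) = 151/8.
E[α(G)] ≥ n − E[|E(G)|] = 152 − 151/8 = 1065/8.
Numerically: ≈ 133.125.
(This is only a lower bound; the true E[α(G)] may be larger.)

E[α(G)] ≥ 1065/8 ≈ 133.125.


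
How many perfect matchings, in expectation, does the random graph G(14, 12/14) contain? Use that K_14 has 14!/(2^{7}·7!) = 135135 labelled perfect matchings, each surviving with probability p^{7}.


K_14 has 14!/(2^{7}·7!) = 135135 labelled perfect matchings.
For each such perfect matching H, let X_H = 1 if all 7 edges of H are present in G. Then P[X_H = 1] = p^{7} = (6/7)^{7} = 279936/823543.
By linearity of expectation: E[X] = Σ_H E[X_H] = 135135 · p^{7} = 135135 · 279936/823543 = 5404164480/117649.
Numerically: E[X] ≈ 45935.

E[X] = 135135 · (6/7)^{7} = 5404164480/117649 ≈ 45935.


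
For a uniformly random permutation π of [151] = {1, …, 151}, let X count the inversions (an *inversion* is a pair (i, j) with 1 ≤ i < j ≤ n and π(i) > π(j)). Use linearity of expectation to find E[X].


Write X = Σ X_I over the C(151, 2) = 11325 pairs i < j, with X_I the indicator of one inversion.
There are 11325 indicators.
For each fixed pair i < j, the values π(i) and π(j) are two distinct elements of {1, …, 151} in uniformly random order; by symmetry P[π(i) > π(j)] = 1/2.
By linearity: E[X] = 11325 · (1/2) = C(151, 2) · (1/2) = 11325/2 = 11325/2 ≈ 5662.500000.

E[X] = 11325/2 = 5662.500000.


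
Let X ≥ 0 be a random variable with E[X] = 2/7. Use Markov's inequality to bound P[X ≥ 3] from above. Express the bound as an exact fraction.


μ = E[X] = 2/7, a = 3.
Markov: P[X ≥ 3] ≤ μ/a = (2/7)/3 = 2/21.
Numerically: ≈ 0.095.
(Since a = 3 > μ = 0.286, the bound 2/21 is < 1 and informative.)

P[X ≥ 3] ≤ 2/21 ≈ 0.095.


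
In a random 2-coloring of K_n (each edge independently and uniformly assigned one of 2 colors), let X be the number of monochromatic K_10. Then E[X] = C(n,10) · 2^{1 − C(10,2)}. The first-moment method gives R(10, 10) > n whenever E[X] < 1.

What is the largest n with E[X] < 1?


We need C(n, 10) · 2^{1 − 45} < 1, i.e. C(n, 10) < 2^{45 − 1} = 17592186044416.
Check values of n near the boundary:
  n = 96: C(96, 10) = 11279926456656; 11279926456656 < 17592186044416? YES
  n = 97: C(97, 10) = 12576469727536; 12576469727536 < 17592186044416? YES
  n = 98: C(98, 10) = 14005614014756; 14005614014756 < 17592186044416? YES
  n = 99: C(99, 10) = 15579278510796; 15579278510796 < 17592186044416? YES
  n = 100: C(100, 10) = 17310309456440; 17310309456440 < 17592186044416? YES
  n = 101: C(101, 10) = 19212541264840; 19212541264840 < 17592186044416? NO
The largest n with C(n, 10) < 17592186044416 is n = 100 (where E[X] = 2163788682055/2199023255552 ≈ 0.9839772). Hence R(10, 10) > 100, i.e. R(10, 10) ≥ 101.

Largest n = 100; hence R(10, 10) > 100.
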